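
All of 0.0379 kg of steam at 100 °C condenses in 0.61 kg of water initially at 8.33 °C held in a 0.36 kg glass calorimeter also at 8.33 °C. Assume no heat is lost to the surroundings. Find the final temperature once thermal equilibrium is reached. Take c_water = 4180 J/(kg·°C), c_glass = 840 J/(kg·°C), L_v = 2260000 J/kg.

T_f ≈ 41.6 °C

Heat gained plus heat lost sum to zero:
steam→water at 100 °C releases m L_v = 0.0379·2260000 = 85654
  condensate cools 100→T: 0.0379·4180·(T − 100) = 158.42(T − 100)
  original water: 2549.8(T − 8.33)
  cup: 302.4(T − 8.33)
3010.6 T = 85654 + 15842 + 23759 = 125255
T ≈ 41.60 °C — below 100 °C, confirming all the steam condensed.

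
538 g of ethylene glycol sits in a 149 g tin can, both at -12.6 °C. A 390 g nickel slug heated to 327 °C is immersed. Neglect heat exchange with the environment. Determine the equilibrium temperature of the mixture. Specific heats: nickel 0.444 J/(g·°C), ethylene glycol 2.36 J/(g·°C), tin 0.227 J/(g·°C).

T_f = Σ m_i c_i T_i / Σ m_i c_i:
T_f = (173.16*327 + 1269.7*(-12.6) + 33.82*(-12.6)) / (173.16 + 1269.7 + 33.82)
    = 40199 / 1476.7 ≈ 27.22 °C

T_f ≈ 27.2 °C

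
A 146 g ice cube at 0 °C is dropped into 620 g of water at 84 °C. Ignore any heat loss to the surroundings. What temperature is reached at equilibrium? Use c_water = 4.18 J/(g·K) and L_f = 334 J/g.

T_f ≈ 52.8 °C

Net heat exchanged in the isolated system is zero:
fusion: m_ice L_f = 146·334 = 48764; meltwater 0→T: 146·4.18·T = 610.28 T; water cools: 620·4.18·(T − 84) = 2591.6(T − 84)
3201.9 T = 217694 − 48764 = 168930
T ≈ 52.76 °C (positive, so assuming full melt was valid).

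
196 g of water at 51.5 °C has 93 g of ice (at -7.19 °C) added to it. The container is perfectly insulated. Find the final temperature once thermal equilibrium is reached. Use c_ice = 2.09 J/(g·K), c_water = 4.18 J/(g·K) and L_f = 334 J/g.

Heat gained plus heat lost sum to zero:
warm ice to 0 °C: 93×2.09×(0 − (-7.19)) = 1397.5; latent heat to melt: 93×334 = 31062; warm the meltwater: 388.74 T; water cools: 196×4.18×(T − 51.5) = 819.28(T − 51.5)
1208 T = 42193 − 32460 = 9733.4
T ≈ 8.06 °C (positive, so assuming full melt was valid).

T_f ≈ 8.1 °C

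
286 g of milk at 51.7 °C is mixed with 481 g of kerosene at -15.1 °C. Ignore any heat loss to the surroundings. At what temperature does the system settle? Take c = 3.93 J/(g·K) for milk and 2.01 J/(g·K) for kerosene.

T_f ≈ 20.8 °C

Setting the total heat transfer to zero:
286×3.93×(T − 51.7) + 481×2.01×(T − (-15.1)) = 0
(1124 + 966.81) T = 1124×51.7 + 966.81×(-15.1)
T = 43511/2090.8 ≈ 20.81 °C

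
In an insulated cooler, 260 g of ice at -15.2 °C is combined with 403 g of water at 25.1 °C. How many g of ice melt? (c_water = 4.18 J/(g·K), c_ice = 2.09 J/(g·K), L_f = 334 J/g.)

Water can give up m c ΔT = 403×4.18×25.1 = 42282 J before reaching 0 °C.
Warming the ice to 0 °C takes 260×2.09×15.2 = 8259.7 J, leaving 34022 J for melting.
Melting all 260 g of ice would need 260×334 = 86840 J.
34022 J < 86840 J, so only part of the ice melts and the system sits at 0 °C.
m_melted×334 = 34022  ⇒  m_melted ≈ 101.9 g.

m_melted ≈ 102 g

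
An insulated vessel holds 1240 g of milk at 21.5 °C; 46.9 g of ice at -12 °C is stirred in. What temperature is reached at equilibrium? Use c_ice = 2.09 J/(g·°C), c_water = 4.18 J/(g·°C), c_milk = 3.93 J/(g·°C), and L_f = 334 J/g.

Let T be the final temperature. ΣQ_i = 0:
ice -12→0 °C: 46.9×2.09×12 = 1176.3
  latent heat to melt: 46.9×334 = 15665
  warm the meltwater: 196.04 T
  milk cools: 1240×3.93×(T − 21.5) = 4873.2(T − 21.5)
5069.2 T = 104774 − 16841 = 87933
T ≈ 17.35 °C — above 0 °C, consistent with complete melting.

T_f ≈ 17.3 °C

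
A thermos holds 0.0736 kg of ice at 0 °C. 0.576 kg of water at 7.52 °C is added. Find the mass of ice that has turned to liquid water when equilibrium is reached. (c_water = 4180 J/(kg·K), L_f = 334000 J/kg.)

Cooling the water to 0 °C releases 0.576·4180·7.52 = 18106 J.
Melting all 0.0736 kg of ice would need 0.0736·334000 = 24582 J.
Since 18106 < 24582 J, not all the ice melts; equilibrium is at 0 °C.
Mass melted = 18106/334000 ≈ 0.05421 kg.

m_melted ≈ 0.0542 kg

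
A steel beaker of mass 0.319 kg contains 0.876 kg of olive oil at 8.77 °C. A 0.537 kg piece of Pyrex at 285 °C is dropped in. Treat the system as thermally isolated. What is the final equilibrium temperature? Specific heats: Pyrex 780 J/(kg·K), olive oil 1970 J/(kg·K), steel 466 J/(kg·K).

Let T be the final temperature. ΣQ_i = 0:
0.537·780·(T − 285) + 0.876·1970·(T − 8.77) + 0.319·466·(T − 8.77) = 0
418.86(T − 285) + 1725.7(T − 8.77) + 148.65(T − 8.77) = 0
(418.86 + 1725.7 + 148.65) T = 418.86·285 + 1725.7·8.77 + 148.65·8.77
T = 135813/2293.2 ≈ 59.22 °C

T_f ≈ 59.2 °C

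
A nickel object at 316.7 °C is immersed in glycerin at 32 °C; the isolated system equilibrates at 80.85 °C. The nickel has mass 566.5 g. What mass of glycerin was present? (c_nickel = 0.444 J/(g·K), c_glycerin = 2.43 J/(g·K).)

m ≈ 500 g

Net heat exchanged in the isolated system is zero:
566.5×0.444×(80.85 − 316.7) + m×2.43×(80.85 − 32) = 0
118.71 m = 59322
m = 59322/118.71 ≈ 499.7 g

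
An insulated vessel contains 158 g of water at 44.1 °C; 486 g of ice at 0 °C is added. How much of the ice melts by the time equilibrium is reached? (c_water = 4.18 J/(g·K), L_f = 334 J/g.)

Heat available from the water dropping to 0 °C: 158×4.18×44.1 = 29125 J.
Melting all 486 g of ice would need 486×334 = 162324 J.
That's not enough to melt it all — equilibrium is at 0 °C with ice remaining.
m_melt = 29125 / L_f = 87.2 g.

m_melted ≈ 87.2 g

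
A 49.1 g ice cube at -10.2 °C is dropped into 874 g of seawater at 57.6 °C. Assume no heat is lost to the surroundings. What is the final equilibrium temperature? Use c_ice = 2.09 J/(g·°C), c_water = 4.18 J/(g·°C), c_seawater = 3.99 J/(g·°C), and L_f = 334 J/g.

Setting the total heat transfer to zero:
warm ice to 0 °C: 49.1×2.09×(0 − (-10.2)) = 1046.7
  latent heat to melt: 49.1×334 = 16399
  meltwater 0→T: 49.1×4.18×T = 205.24 T
  seawater: 3487.3(T − 57.6)
3692.5 T = 200866 − 17446 = 183420
T ≈ 49.67 °C (positive, so assuming full melt was valid).

T_f ≈ 49.7 °C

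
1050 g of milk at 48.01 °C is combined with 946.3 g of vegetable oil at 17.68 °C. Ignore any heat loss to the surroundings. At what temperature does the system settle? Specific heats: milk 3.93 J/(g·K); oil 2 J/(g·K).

T_f ≈ 38.5 °C

Conservation of energy gives ΣQ = 0:
1050·3.93·(T − 48.01) + 946.3·2·(T − 17.68) = 0
4126.5(T − 48.01) + 1892.6(T − 17.68) = 0
(4126.5 + 1892.6) T = 4126.5·48.01 + 1892.6·17.68
T ≈ 38.47 °C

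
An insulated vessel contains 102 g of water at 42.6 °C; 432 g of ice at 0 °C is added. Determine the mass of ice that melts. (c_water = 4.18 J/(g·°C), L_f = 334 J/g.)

Water can give up m c ΔT = 102×4.18×42.6 = 18163 J before reaching 0 °C.
To melt every bit of ice: 432×334 = 144288 J.
Since 18163 < 144288 J, not all the ice melts; equilibrium is at 0 °C.
m_melt = 18163 / L_f = 54.38 g.

m_melted ≈ 54.4 g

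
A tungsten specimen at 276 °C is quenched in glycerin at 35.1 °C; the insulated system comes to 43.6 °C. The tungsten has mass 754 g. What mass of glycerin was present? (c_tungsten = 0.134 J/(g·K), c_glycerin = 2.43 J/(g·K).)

m ≈ 1140 g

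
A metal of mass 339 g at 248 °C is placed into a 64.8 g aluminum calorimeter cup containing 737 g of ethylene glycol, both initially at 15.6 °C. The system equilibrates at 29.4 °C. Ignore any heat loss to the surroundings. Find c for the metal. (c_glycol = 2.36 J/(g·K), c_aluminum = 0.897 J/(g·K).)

c ≈ 0.335 J/(g·K)

Energy conservation, ΣQ = 0:
339·c·(29.4 − 248) + 737·2.36·(29.4 − 15.6) + 64.8·0.897·(29.4 − 15.6) = 0
-74105 c = -24805
c = -24805/-74105 ≈ 0.3347 J/(g·K)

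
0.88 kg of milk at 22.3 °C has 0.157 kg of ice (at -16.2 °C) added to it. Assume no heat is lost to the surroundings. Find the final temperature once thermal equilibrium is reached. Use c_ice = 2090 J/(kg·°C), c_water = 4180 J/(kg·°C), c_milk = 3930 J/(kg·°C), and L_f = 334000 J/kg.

Energy conservation, ΣQ = 0:
warm ice to 0 °C: 0.157·2090·(0 − (-16.2)) = 5315.7; fusion: m_ice L_f = 0.157·334000 = 52438; warm the meltwater: 656.26 T; milk cools: 0.88·3930·(T − 22.3) = 3458.4(T − 22.3)
4114.7 T = 77122 − 57754 = 19369
T ≈ 4.71 °C. Since T > 0 °C, the all-ice-melts assumption holds.

T_f ≈ 4.7 °C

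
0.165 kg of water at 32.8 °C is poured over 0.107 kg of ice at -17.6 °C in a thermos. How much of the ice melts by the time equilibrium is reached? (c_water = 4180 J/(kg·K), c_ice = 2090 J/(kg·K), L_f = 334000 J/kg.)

m_melted ≈ 0.0559 kg

Heat available from the water dropping to 0 °C: 0.165·4180·32.8 = 22622 J.
Warming the ice to 0 °C takes 0.107·2090·17.6 = 3935.9 J, leaving 18686 J for melting.
Fully melting the ice requires m_ice L_f = 0.107·334000 = 35738 J.
Since 18686 < 35738 J, not all the ice melts; equilibrium is at 0 °C.
m_melted·334000 = 18686  ⇒  m_melted ≈ 0.05595 kg.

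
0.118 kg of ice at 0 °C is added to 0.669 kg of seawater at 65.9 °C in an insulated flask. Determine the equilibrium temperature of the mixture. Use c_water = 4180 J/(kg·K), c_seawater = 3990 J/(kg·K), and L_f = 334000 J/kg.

T_f ≈ 43.2 °C

Energy balance with sensible and latent terms:
melt ice: 0.118×334000 = 39412; warm the meltwater: 493.24 T; seawater cools: 0.669×3990×(T − 65.9) = 2669.3(T − 65.9)
3162.5 T = 175908 − 39412 = 136496
T ≈ 43.16 °C. Since T > 0 °C, the all-ice-melts assumption holds.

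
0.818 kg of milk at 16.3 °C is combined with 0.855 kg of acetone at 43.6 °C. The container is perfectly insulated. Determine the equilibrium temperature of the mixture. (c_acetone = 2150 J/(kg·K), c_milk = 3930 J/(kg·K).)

Net heat exchanged in the isolated system is zero:
0.855×2150×(T − 43.6) + 0.818×3930×(T − 16.3) = 0
1838.2(T − 43.6) + 3214.7(T − 16.3) = 0
(1838.2 + 3214.7) T = 1838.2×43.6 + 3214.7×16.3
T ≈ 26.23 °C

T_f ≈ 26.2 °C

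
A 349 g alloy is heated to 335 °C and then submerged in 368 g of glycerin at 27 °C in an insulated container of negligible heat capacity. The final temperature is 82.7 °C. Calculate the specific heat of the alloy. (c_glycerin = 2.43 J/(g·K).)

Heat gained plus heat lost sum to zero:
349·c·(82.7 − 335) + 368·2.43·(82.7 − 27) = 0
-88053 c = -49809
c = -49809/-88053 ≈ 0.5657 J/(g·K)

c ≈ 0.566 J/(g·K)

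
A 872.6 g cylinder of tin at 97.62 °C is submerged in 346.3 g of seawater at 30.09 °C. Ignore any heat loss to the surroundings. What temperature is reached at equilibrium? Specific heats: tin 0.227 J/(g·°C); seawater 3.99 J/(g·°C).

T_f ≈ 38.6 °C

Heat lost by the tin equals heat gained by the seawater:
872.6·0.227·(97.62 − T) = 346.3·3.99·(T − 30.09)
198.08(97.62 − T) = 1381.7(T − 30.09)
1579.8 T = 60913  ⇒  T ≈ 38.56 °C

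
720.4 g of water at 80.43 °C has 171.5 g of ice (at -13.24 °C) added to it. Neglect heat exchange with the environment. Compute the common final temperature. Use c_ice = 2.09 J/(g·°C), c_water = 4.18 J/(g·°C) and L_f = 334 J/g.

Let T be the final temperature. ΣQ_i = 0:
warm ice to 0 °C: 171.5·2.09·(0 − (-13.24)) = 4745.7
  fusion: m_ice L_f = 171.5·334 = 57281
  warm the meltwater: 716.87 T
  water: 3011.3(T − 80.43)
3728.1 T = 242197 − 62027 = 180170
T ≈ 48.33 °C. Since T > 0 °C, the all-ice-melts assumption holds.

T_f ≈ 48.3 °C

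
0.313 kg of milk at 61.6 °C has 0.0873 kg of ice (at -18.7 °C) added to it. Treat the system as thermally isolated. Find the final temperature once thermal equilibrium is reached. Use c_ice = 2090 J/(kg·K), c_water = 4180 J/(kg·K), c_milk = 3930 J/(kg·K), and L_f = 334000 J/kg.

Taking heat into each body as positive, Σ m c ΔT = 0:
warm ice to 0 °C: 0.0873×2090×(0 − (-18.7)) = 3411.9
  latent heat to melt: 0.0873×334000 = 29158
  meltwater 0→T: 0.0873×4180×T = 364.91 T
  milk: 1230.1(T − 61.6)
1595 T = 75774 − 32570 = 43203
T ≈ 27.09 °C (positive, so assuming full melt was valid).

T_f ≈ 27.1 °C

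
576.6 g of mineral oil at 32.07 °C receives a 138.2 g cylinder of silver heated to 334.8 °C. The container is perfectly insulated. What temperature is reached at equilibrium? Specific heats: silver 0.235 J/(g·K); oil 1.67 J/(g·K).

T_f ≈ 41.9 °C

With ΣQ=0 the equilibrium temperature is the m·c-weighted mean:
T_f = (32.48*334.8 + 962.92*32.07) / (32.48 + 962.92)
    = 41754 / 995.4 ≈ 41.95 °C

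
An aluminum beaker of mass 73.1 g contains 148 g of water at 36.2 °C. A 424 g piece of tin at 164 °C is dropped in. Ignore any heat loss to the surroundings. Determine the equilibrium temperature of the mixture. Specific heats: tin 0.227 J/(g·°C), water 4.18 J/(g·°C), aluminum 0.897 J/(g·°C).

T_f ≈ 52.0 °C

T_f = Σ m_i c_i T_i / Σ m_i c_i:
T_f = (96.25*164 + 618.64*36.2 + 65.57*36.2) / (96.25 + 618.64 + 65.57)
    = 40553 / 780.46 ≈ 51.96 °C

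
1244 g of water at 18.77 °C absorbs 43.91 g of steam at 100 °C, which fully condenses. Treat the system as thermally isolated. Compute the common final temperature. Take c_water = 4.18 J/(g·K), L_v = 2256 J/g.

Sum of m c ΔT and latent-heat terms is zero:
condense steam: −43.91·2256 = −99061; condensate cools 100→T: 43.91·4.18·(T − 100) = 183.54(T − 100); water warms: 1244·4.18·(T − 18.77) = 5199.9(T − 18.77)
5383.5 T = 99061 + 18354 + 97602 = 215018
T ≈ 39.94 °C — below 100 °C, confirming all the steam condensed.

T_f ≈ 39.9 °C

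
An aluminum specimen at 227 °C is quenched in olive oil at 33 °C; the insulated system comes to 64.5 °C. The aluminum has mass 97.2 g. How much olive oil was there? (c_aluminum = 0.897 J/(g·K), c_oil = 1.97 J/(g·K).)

m ≈ 228 g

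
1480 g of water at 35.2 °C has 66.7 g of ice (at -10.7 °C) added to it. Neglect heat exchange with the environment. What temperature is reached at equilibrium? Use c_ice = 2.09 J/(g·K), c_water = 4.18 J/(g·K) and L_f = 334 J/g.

T_f ≈ 30.0 °C

Sum of m c ΔT and latent-heat terms is zero:
ice -10.7→0 °C: 66.7×2.09×10.7 = 1491.6
  latent heat to melt: 66.7×334 = 22278
  meltwater 0→T: 66.7×4.18×T = 278.81 T
  water: 6186.4(T − 35.2)
6465.2 T = 217761 − 23769 = 193992
T ≈ 30.01 °C — above 0 °C, consistent with complete melting.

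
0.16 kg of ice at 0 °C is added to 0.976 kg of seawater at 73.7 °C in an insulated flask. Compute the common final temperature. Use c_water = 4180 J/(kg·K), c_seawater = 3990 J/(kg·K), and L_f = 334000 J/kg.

Taking heat into each body as positive, Σ m c ΔT = 0:
latent heat to melt: 0.16×334000 = 53440; meltwater 0→T: 0.16×4180×T = 668.8 T; seawater cools: 0.976×3990×(T − 73.7) = 3894.2(T − 73.7)
4563 T = 287005 − 53440 = 233565
T ≈ 51.19 °C — above 0 °C, consistent with complete melting.

T_f ≈ 51.2 °C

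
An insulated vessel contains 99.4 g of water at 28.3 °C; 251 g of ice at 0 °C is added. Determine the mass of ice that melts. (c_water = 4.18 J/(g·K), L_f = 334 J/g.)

m_melted ≈ 35.2 g

Water can give up m c ΔT = 99.4·4.18·28.3 = 11758 J before reaching 0 °C.
Fully melting the ice requires m_ice L_f = 251·334 = 83834 J.
11758 J < 83834 J, so only part of the ice melts and the system sits at 0 °C.
Mass melted = 11758/334 ≈ 35.2 g.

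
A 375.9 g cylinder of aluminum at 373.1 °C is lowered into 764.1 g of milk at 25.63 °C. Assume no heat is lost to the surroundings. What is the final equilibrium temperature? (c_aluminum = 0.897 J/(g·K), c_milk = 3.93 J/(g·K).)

T_f ≈ 60.7 °C

Let T be the final temperature. ΣQ_i = 0:
375.9×0.897×(T − 373.1) + 764.1×3.93×(T − 25.63) = 0
337.18(T − 373.1) + 3002.9(T − 25.63) = 0
(337.18 + 3002.9) T = 337.18×373.1 + 3002.9×25.63
T ≈ 60.71 °C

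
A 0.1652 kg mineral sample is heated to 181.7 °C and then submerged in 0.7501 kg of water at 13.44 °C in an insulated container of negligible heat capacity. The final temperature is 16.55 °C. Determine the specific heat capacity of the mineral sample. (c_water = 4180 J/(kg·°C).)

c ≈ 357 J/(kg·°C)

Let T be the final temperature. ΣQ_i = 0:
0.1652·c·(16.55 − 181.7) + 0.7501·4180·(16.55 − 13.44) = 0
-27.28 c = -9751.1
c = -9751.1/-27.28 ≈ 357.4 J/(kg·°C)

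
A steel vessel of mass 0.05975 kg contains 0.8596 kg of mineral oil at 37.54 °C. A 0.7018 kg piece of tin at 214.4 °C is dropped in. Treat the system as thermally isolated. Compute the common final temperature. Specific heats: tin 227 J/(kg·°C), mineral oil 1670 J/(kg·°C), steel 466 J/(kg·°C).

Net heat exchanged in the isolated system is zero:
0.7018×227×(T − 214.4) + 0.8596×1670×(T − 37.54) + 0.05975×466×(T − 37.54) = 0
159.31(T − 214.4) + 1435.5(T − 37.54) + 27.84(T − 37.54) = 0
(159.31 + 1435.5 + 27.84) T = 159.31×214.4 + 1435.5×37.54 + 27.84×37.54
T ≈ 54.90 °C

T_f ≈ 54.9 °C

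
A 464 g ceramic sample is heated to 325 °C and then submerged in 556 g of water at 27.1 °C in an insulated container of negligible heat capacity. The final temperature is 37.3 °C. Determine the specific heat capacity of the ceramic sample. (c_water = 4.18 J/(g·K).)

c ≈ 0.178 J/(g·K)

Energy conservation, ΣQ = 0:
464·c·(37.3 − 325) + 556·4.18·(37.3 − 27.1) = 0
-133493 c = -23706
c = -23706/-133493 ≈ 0.1776 J/(g·K)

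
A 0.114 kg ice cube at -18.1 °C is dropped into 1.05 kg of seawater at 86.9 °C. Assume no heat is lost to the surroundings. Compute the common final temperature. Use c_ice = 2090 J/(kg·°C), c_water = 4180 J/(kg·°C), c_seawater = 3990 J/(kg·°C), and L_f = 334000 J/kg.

Energy conservation, ΣQ = 0:
ice -18.1→0 °C: 0.114×2090×18.1 = 4312.5; melt ice: 0.114×334000 = 38076; warm the meltwater: 476.52 T; seawater: 4189.5(T − 86.9)
4666 T = 364068 − 42389 = 321679
T ≈ 68.94 °C (positive, so assuming full melt was valid).

T_f ≈ 68.9 °C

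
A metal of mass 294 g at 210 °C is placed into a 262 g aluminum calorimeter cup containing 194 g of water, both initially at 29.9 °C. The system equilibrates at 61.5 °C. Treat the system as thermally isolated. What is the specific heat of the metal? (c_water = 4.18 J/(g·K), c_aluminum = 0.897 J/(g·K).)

c ≈ 0.757 J/(g·K)

Net heat exchanged in the isolated system is zero:
294×c×(61.5 − 210) + 194×4.18×(61.5 − 29.9) + 262×0.897×(61.5 − 29.9) = 0
-43659 c = -33052
c = -33052/-43659 ≈ 0.757 J/(g·K)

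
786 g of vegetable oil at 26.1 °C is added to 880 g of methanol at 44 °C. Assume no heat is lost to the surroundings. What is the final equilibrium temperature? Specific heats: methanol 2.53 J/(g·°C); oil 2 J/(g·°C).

Setting the total heat transfer to zero:
880*2.53*(T − 44) + 786*2*(T − 26.1) = 0
2226.4(T − 44) + 1572(T − 26.1) = 0
(2226.4 + 1572) T = 2226.4*44 + 1572*26.1
T = 138991 / 3798.4 = 36.6 °C

T_f ≈ 36.6 °C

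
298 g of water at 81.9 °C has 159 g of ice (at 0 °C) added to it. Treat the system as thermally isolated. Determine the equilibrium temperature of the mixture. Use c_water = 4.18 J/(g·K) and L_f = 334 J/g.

Sum of m c ΔT and latent-heat terms is zero:
fusion: m_ice L_f = 159×334 = 53106; warm the meltwater: 664.62 T; water: 1245.6(T − 81.9)
1910.3 T = 102018 − 53106 = 48912
T ≈ 25.60 °C — above 0 °C, consistent with complete melting.

T_f ≈ 25.6 °C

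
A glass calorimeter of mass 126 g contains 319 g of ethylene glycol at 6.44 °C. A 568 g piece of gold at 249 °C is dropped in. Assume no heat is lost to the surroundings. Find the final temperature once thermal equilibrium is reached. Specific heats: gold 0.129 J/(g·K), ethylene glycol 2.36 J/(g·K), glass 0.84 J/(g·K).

T_f ≈ 25.5 °C

Let T be the final temperature. ΣQ_i = 0:
568×0.129×(T − 249) + 319×2.36×(T − 6.44) + 126×0.84×(T − 6.44) = 0
(73.27 + 752.84 + 105.84) T = 73.27×249 + 752.84×6.44 + 105.84×6.44
T = 23775/931.95 ≈ 25.51 °C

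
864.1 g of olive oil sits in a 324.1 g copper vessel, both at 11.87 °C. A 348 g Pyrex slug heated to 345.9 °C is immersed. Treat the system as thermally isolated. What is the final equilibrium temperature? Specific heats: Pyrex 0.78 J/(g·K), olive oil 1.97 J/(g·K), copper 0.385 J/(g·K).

T_f ≈ 55.1 °C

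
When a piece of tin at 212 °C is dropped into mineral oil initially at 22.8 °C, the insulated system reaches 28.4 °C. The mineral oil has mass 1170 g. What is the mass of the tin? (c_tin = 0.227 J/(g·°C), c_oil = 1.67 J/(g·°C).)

Let T be the final temperature. ΣQ_i = 0:
m×0.227×(28.4 − 212) + 1170×1.67×(28.4 − 22.8) = 0
-41.68 m = -10942
m = -10942/-41.68 ≈ 262.5 g

m ≈ 263 g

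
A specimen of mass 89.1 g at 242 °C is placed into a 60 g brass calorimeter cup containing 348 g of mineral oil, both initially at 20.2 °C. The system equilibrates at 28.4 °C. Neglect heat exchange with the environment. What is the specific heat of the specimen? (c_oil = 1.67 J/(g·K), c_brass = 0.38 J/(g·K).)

c ≈ 0.26 J/(g·K)

Heat gained plus heat lost sum to zero:
89.1·c·(28.4 − 242) + 348·1.67·(28.4 − 20.2) + 60·0.38·(28.4 − 20.2) = 0
-19032 c = -4952.5
c = -4952.5/-19032 ≈ 0.2602 J/(g·K)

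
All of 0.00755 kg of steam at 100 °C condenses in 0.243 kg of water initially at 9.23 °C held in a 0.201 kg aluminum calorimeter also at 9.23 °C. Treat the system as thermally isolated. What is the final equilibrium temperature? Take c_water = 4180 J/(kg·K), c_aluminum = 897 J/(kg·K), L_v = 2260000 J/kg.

T_f ≈ 25.5 °C

Heat gained plus heat lost sum to zero:
condense steam: −0.00755·2260000 = −17063
  condensed water 100 °C→T: 31.56(T − 100)
  water warms: 0.243·4180·(T − 9.23) = 1015.7(T − 9.23)
  cup: 180.3(T − 9.23)
1227.6 T = 17063 + 3155.9 + 11039 = 31258
T ≈ 25.46 °C — below 100 °C, confirming all the steam condensed.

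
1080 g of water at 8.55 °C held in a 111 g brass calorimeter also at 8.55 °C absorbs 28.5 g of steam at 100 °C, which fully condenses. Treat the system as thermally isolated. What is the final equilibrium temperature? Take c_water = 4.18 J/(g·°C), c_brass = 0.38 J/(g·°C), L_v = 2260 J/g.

T_f ≈ 24.7 °C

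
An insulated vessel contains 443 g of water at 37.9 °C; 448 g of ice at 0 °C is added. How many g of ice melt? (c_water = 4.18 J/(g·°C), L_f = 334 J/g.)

m_melted ≈ 210 g

Water can give up m c ΔT = 443×4.18×37.9 = 70181 J before reaching 0 °C.
Fully melting the ice requires m_ice L_f = 448×334 = 149632 J.
Since 70181 < 149632 J, not all the ice melts; equilibrium is at 0 °C.
m_melted×334 = 70181  ⇒  m_melted ≈ 210.1 g.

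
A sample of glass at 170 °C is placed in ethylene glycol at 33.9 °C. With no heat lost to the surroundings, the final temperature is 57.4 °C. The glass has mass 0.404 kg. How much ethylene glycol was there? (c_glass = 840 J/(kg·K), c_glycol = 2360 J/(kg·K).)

m ≈ 0.689 kg

|Q_glass| = |Q_glycol|:
0.404×840×(170 − 57.4) = m×2360×(57.4 − 33.9)
55460 m = 38212  ⇒  m ≈ 0.689 kg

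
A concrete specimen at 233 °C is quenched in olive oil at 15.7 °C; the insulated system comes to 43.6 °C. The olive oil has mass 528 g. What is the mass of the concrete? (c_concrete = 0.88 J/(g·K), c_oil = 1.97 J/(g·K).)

|Q_concrete| = |Q_oil|:
m×0.88×(233 − 43.6) = 528×1.97×(43.6 − 15.7)
166.67 m = 29020  ⇒  m ≈ 174.1 g

m ≈ 174 g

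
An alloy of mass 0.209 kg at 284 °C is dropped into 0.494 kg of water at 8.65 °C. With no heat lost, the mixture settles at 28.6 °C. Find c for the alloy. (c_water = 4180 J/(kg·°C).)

c ≈ 772 J/(kg·°C)

Heat lost by the alloy = heat gained by the water:
0.209×c×(284 − 28.6) = 0.494×4180×(28.6 − 8.65)
53.38 c = 41195  ⇒  c ≈ 771.8 J/(kg·°C)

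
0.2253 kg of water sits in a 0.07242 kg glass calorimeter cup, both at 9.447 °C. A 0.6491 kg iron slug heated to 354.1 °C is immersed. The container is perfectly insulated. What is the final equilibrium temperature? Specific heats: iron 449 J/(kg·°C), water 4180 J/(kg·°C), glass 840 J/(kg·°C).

Net heat exchanged in the isolated system is zero:
0.6491×449×(T − 354.1) + 0.2253×4180×(T − 9.447) + 0.07242×840×(T − 9.447) = 0
1294 T = 112672
T ≈ 87.07 °C

T_f ≈ 87.1 °C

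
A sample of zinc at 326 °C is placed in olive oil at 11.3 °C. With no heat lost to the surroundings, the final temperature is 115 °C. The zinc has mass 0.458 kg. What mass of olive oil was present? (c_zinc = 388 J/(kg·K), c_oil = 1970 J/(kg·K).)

Heat lost by the zinc = heat gained by the oil:
0.458·388·(326 − 115) = m·1970·(115 − 11.3)
204289 m = 37496  ⇒  m ≈ 0.1835 kg

m ≈ 0.184 kg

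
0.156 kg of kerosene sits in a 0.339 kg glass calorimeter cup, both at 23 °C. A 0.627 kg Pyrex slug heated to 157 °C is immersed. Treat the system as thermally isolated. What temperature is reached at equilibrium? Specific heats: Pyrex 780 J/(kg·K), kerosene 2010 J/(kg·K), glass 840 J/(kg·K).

T_f ≈ 83.3 °C

Net heat exchanged in the isolated system is zero:
0.627*780*(T − 157) + 0.156*2010*(T − 23) + 0.339*840*(T − 23) = 0
1087.4 T = 90544
T = 90544 / 1087.4 = 83.3 °C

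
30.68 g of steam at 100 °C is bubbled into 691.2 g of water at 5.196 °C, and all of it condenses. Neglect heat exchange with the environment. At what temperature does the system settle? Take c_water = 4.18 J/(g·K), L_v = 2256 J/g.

Heat gained plus heat lost sum to zero:
latent heat released on condensation: 30.68×2256 = 69214
  condensate cools 100→T: 30.68×4.18×(T − 100) = 128.24(T − 100)
  original water: 2889.2(T − 5.196)
3017.5 T = 69214 + 12824 + 15012 = 97051
T ≈ 32.16 °C — below 100 °C, confirming all the steam condensed.

T_f ≈ 32.2 °C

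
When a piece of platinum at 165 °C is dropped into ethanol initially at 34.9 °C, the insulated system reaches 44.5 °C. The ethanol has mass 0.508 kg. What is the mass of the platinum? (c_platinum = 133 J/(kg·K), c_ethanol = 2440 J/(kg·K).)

m ≈ 0.742 kg

Heat lost by the platinum = heat gained by the ethanol:
m·133·(165 − 44.5) = 0.508·2440·(44.5 − 34.9)
16026 m = 11899  ⇒  m ≈ 0.7425 kg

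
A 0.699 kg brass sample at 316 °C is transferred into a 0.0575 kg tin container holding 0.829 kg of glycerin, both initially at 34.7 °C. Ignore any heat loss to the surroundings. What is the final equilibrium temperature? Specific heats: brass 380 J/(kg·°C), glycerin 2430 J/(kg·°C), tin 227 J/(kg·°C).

Setting the total heat transfer to zero:
0.699*380*(T − 316) + 0.829*2430*(T − 34.7) + 0.0575*227*(T − 34.7) = 0
265.62(T − 316) + 2014.5(T − 34.7) + 13.05(T − 34.7) = 0
2293.1 T = 154291
T ≈ 67.28 °C

T_f ≈ 67.3 °C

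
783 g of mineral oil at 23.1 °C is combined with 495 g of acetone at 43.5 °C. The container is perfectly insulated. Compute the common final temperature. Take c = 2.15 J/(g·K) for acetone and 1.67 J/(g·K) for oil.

|Q_acetone| = |Q_oil|:
495·2.15·(43.5 − T) = 783·1.67·(T − 23.1)
1064.2(43.5 − T) = 1307.6(T − 23.1)
2371.9 T = 76501  ⇒  T ≈ 32.25 °C

T_f ≈ 32.3 °C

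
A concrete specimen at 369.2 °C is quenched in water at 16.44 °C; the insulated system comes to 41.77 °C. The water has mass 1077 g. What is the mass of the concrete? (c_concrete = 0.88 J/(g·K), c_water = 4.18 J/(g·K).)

m ≈ 396 g

Heat gained plus heat lost sum to zero:
m·0.88·(41.77 − 369.2) + 1077·4.18·(41.77 − 16.44) = 0
-288.14 m = -114032
m = -114032/-288.14 ≈ 395.8 g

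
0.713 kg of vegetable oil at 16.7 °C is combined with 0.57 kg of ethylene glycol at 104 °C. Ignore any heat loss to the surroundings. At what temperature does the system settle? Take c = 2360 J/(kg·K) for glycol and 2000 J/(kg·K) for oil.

T_f is the heat-capacity-weighted average of the initial temperatures:
T_f = (1345.2*104 + 1426*16.7) / (1345.2 + 1426)
    = 163715 / 2771.2 ≈ 59.08 °C

T_f ≈ 59.1 °C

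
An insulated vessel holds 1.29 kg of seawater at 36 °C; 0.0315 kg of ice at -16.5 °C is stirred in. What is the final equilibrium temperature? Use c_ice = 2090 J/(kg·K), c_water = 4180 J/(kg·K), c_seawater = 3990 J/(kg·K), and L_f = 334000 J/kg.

Net heat exchanged in the isolated system is zero:
ice -16.5→0 °C: 0.0315·2090·16.5 = 1086.3; fusion: m_ice L_f = 0.0315·334000 = 10521; warm the meltwater: 131.67 T; seawater: 5147.1(T − 36)
5278.8 T = 185296 − 11607 = 173688
T ≈ 32.90 °C — above 0 °C, consistent with complete melting.

T_f ≈ 32.9 °C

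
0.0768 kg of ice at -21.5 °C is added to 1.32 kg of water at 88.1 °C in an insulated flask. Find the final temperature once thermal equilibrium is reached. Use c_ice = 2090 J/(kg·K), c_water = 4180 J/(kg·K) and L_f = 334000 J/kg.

T_f ≈ 78.3 °C

Energy balance with sensible and latent terms:
ice -21.5→0 °C: 0.0768·2090·21.5 = 3451
  latent heat to melt: 0.0768·334000 = 25651
  meltwater 0→T: 0.0768·4180·T = 321.02 T
  water: 5517.6(T − 88.1)
5838.6 T = 486101 − 29102 = 456998
T ≈ 78.27 °C — above 0 °C, consistent with complete melting.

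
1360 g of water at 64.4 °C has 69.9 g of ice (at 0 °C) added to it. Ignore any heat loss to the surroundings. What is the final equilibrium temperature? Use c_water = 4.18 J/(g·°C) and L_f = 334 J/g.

T_f ≈ 57.3 °C

Taking heat into each body as positive, Σ m c ΔT = 0:
fusion: m_ice L_f = 69.9·334 = 23347
  warm the meltwater: 292.18 T
  water cools: 1360·4.18·(T − 64.4) = 5684.8(T − 64.4)
5977 T = 366101 − 23347 = 342755
T ≈ 57.35 °C (positive, so assuming full melt was valid).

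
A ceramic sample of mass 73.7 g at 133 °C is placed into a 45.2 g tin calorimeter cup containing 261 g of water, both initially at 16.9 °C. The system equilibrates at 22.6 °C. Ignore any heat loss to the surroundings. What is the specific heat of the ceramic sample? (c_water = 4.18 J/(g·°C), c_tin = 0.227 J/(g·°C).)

c ≈ 0.771 J/(g·°C)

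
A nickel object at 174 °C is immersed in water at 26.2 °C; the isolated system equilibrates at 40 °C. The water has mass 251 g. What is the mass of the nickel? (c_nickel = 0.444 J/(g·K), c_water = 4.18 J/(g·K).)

Heat gained plus heat lost sum to zero:
m×0.444×(40 − 174) + 251×4.18×(40 − 26.2) = 0
-59.5 m = -14479
m = -14479/-59.5 ≈ 243.4 g

m ≈ 243 g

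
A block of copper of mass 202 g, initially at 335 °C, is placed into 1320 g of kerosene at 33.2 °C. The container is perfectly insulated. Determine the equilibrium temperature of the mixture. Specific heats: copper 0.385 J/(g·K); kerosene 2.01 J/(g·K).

T_f ≈ 41.8 °C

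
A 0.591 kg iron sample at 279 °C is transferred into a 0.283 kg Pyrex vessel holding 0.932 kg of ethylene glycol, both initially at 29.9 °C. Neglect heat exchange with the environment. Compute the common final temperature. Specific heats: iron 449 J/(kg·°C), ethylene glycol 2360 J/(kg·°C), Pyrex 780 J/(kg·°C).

Heat gained plus heat lost sum to zero:
0.591*449*(T − 279) + 0.932*2360*(T − 29.9) + 0.283*780*(T − 29.9) = 0
265.36(T − 279) + 2199.5(T − 29.9) + 220.74(T − 29.9) = 0
2685.6 T = 146401
T = 146401/2685.6 ≈ 54.51 °C

T_f ≈ 54.5 °C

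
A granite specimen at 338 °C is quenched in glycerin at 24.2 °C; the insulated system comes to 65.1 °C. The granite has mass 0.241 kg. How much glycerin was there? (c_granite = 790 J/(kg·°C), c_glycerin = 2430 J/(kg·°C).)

m ≈ 0.523 kg

Let T be the final temperature. ΣQ_i = 0:
0.241·790·(65.1 − 338) + m·2430·(65.1 − 24.2) = 0
99387 m = 51957
m = 51957/99387 ≈ 0.5228 kg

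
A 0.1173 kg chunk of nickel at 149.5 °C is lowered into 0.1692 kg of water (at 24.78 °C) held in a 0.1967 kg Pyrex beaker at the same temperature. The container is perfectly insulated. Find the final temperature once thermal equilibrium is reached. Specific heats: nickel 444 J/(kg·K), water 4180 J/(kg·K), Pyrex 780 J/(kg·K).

T_f ≈ 31.9 °C

With ΣQ=0 the equilibrium temperature is the m·c-weighted mean:
T_f = (52.08*149.5 + 707.26*24.78 + 153.43*24.78) / (52.08 + 707.26 + 153.43)
    = 29114 / 912.76 ≈ 31.90 °C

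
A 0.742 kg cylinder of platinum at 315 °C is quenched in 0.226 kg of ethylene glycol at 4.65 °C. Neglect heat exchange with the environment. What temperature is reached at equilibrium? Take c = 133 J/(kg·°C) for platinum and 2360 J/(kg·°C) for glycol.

T_f ≈ 53.1 °C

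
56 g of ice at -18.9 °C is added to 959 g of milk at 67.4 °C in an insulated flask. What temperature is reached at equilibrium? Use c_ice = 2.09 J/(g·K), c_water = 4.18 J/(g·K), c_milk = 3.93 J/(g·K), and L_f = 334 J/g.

T_f ≈ 58.2 °C

Sum of m c ΔT and latent-heat terms is zero:
ice -18.9→0 °C: 56×2.09×18.9 = 2212.1
  melt ice: 56×334 = 18704
  meltwater 0→T: 56×4.18×T = 234.08 T
  milk: 3768.9(T − 67.4)
4003 T = 254022 − 20916 = 233106
T ≈ 58.23 °C (positive, so assuming full melt was valid).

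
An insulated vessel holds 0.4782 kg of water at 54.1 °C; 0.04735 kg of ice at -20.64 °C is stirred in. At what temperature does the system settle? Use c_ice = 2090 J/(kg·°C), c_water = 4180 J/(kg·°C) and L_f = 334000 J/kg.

Sum of m c ΔT and latent-heat terms is zero:
ice -20.64→0 °C: 0.04735×2090×20.64 = 2042.6
  melt ice: 0.04735×334000 = 15815
  warm the meltwater: 197.92 T
  water: 1998.9(T − 54.1)
2196.8 T = 108139 − 17857 = 90282
T ≈ 41.10 °C. Since T > 0 °C, the all-ice-melts assumption holds.

T_f ≈ 41.1 °C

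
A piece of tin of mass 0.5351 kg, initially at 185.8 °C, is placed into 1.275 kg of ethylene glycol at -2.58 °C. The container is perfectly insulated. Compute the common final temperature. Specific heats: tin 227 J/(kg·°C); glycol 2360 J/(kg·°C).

T_f ≈ 4.7 °C

Setting the total heat transfer to zero:
0.5351×227×(T − 185.8) + 1.275×2360×(T − (-2.58)) = 0
3130.5 T = 14805
T ≈ 4.73 °C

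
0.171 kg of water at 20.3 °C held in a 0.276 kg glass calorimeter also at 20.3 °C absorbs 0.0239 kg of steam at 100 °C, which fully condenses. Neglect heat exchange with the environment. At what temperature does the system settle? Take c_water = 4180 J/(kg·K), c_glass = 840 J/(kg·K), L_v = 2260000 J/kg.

T_f ≈ 79.5 °C

Taking heat into each body as positive, Σ m c ΔT = 0:
condense steam: −0.0239·2260000 = −54014; condensed water 100 °C→T: 99.9(T − 100); original water: 714.78(T − 20.3); cup: 231.84(T − 20.3)
1046.5 T = 54014 + 9990.2 + 19216 = 83221
T ≈ 79.52 °C (< 100 °C, so full condensation is consistent).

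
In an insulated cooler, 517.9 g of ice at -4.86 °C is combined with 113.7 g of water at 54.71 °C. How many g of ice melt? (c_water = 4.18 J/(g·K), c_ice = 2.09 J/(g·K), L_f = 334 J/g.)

m_melted ≈ 62.1 g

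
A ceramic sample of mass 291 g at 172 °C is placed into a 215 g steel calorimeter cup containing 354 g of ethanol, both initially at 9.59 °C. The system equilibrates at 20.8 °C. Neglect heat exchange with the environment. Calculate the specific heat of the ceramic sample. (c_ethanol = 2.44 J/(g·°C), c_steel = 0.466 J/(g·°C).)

c ≈ 0.246 J/(g·°C)

Setting the total heat transfer to zero:
291×c×(20.8 − 172) + 354×2.44×(20.8 − 9.59) + 215×0.466×(20.8 − 9.59) = 0
-43999 c = -10806
c = -10806/-43999 ≈ 0.2456 J/(g·°C)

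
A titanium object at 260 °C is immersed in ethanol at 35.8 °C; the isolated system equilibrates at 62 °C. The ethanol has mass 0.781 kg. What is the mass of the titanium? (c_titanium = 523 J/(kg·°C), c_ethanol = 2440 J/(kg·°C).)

Heat lost by the titanium = heat gained by the ethanol:
m×523×(260 − 62) = 0.781×2440×(62 − 35.8)
103554 m = 49928  ⇒  m ≈ 0.4821 kg

m ≈ 0.482 kg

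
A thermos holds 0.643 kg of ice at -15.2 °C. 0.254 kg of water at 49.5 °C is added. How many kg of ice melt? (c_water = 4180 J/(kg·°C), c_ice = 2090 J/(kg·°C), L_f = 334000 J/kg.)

m_melted ≈ 0.0962 kg

Cooling the water to 0 °C releases 0.254×4180×49.5 = 52555 J.
Of that, 0.643×2090×15.2 = 20427 J goes to bring the ice to 0 °C, leaving 32128 J.
Fully melting the ice requires m_ice L_f = 0.643×334000 = 214762 J.
That's not enough to melt it all — equilibrium is at 0 °C with ice remaining.
m_melted×334000 = 32128  ⇒  m_melted ≈ 0.09619 kg.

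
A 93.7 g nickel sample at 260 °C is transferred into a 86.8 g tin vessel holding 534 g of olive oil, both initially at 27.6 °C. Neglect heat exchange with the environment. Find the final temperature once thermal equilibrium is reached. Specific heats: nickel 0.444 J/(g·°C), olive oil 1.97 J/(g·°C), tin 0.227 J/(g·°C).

Heat gained plus heat lost sum to zero:
93.7×0.444×(T − 260) + 534×1.97×(T − 27.6) + 86.8×0.227×(T − 27.6) = 0
41.6(T − 260) + 1052(T − 27.6) + 19.7(T − 27.6) = 0
1113.3 T = 40395
T ≈ 36.28 °C

T_f ≈ 36.3 °C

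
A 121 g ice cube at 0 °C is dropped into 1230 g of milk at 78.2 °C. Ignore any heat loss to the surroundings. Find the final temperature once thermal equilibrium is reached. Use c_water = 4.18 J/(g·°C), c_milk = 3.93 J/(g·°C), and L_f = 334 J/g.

T_f ≈ 63.2 °C

Energy balance with sensible and latent terms:
latent heat to melt: 121×334 = 40414
  warm the meltwater: 505.78 T
  milk cools: 1230×3.93×(T − 78.2) = 4833.9(T − 78.2)
5339.7 T = 378011 − 40414 = 337597
T ≈ 63.22 °C (positive, so assuming full melt was valid).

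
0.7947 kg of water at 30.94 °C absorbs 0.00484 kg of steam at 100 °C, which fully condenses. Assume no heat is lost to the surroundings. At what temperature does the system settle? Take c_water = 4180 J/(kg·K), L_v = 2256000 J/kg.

T_f ≈ 34.6 °C

Energy conservation, ΣQ = 0:
steam→water at 100 °C releases m L_v = 0.00484·2256000 = 10919; condensed water 100 °C→T: 20.23(T − 100); original water: 3321.8(T − 30.94)
3342.1 T = 10919 + 2023.1 + 102778 = 115720
T ≈ 34.63 °C, under the boiling point, so the assumption holds.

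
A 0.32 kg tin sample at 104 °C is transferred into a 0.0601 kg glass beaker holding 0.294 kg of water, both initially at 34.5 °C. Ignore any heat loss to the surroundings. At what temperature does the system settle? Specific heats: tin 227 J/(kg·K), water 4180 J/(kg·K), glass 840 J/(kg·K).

T_f ≈ 38.2 °C

Let T be the final temperature. ΣQ_i = 0:
0.32*227*(T − 104) + 0.294*4180*(T − 34.5) + 0.0601*840*(T − 34.5) = 0
72.64(T − 104) + 1228.9(T − 34.5) + 50.48(T − 34.5) = 0
(72.64 + 1228.9 + 50.48) T = 72.64*104 + 1228.9*34.5 + 50.48*34.5
T = 51694/1352 ≈ 38.23 °C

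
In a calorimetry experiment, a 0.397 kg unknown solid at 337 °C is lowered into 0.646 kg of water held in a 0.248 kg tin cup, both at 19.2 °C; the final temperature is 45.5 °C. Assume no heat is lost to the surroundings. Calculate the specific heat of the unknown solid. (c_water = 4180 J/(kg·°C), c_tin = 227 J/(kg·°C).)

c ≈ 626 J/(kg·°C)

Let T be the final temperature. ΣQ_i = 0:
0.397·c·(45.5 − 337) + 0.646·4180·(45.5 − 19.2) + 0.248·227·(45.5 − 19.2) = 0
-115.73 c = -72498
c = -72498/-115.73 ≈ 626.5 J/(kg·°C)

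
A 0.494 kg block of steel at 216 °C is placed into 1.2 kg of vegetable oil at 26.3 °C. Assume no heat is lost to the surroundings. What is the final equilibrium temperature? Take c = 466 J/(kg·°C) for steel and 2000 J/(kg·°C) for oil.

T_f ≈ 42.9 °C

T_f = Σ m_i c_i T_i / Σ m_i c_i:
T_f = (230.2*216 + 2400*26.3) / (230.2 + 2400)
    = 112844 / 2630.2 ≈ 42.90 °C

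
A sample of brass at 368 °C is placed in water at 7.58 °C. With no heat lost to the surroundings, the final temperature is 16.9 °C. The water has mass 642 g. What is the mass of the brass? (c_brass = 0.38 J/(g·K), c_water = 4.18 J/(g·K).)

m ≈ 187 g

Taking heat into each body as positive, Σ m c ΔT = 0:
m×0.38×(16.9 − 368) + 642×4.18×(16.9 − 7.58) = 0
-133.42 m = -25011
m = -25011/-133.42 ≈ 187.5 g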